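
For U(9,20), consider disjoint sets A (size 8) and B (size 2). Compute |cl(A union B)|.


|A union B| = 8 + 2 = 10 (disjoint).
In U(9,20), cl(S) = S if |S| < 9, else cl(S) = E.
Since 10 >= 9, cl(A union B) = E.
|cl(A union B)| = 20.

20


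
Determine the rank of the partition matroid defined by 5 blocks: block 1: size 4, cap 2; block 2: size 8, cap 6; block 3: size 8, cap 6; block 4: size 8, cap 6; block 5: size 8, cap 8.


Rank of a partition matroid = sum of min(|Si|, ci) for each block.
= min(4,2) + min(8,6) + min(8,6) + min(8,6) + min(8,8)
= 2 + 6 + 6 + 6 + 8
= 28.

28


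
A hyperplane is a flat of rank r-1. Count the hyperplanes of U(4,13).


Hyperplanes of U(4,13) are flats of rank 3.
In a uniform matroid, these are exactly the (3)-element subsets.
Count = C(13,3) = (13 * 12 * 11) / (1 * 2 * 3) = 286.

286


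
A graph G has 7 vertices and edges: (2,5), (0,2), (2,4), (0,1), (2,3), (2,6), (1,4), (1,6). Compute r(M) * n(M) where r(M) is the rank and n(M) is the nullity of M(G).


r(M) = |V| - c = 7 - 1 = 6.
nullity = |E| - r(M) = 8 - 6 = 2.
Product = 6 * 2 = 12.

12


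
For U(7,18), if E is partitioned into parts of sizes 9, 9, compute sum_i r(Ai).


r(Ai) = min(|Ai|, 7) for each part.
Sum = min(9,7) + min(9,7)
    = 7 + 7
    = 14.

14


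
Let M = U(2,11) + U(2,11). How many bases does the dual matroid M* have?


(M1+M2)* = M1* + M2*.
M1* = U(9,11), bases: C(11,9) = 55.
M2* = U(9,11), bases: C(11,9) = 55.
|B(M*)| = 55 * 55 = 3025.

3025


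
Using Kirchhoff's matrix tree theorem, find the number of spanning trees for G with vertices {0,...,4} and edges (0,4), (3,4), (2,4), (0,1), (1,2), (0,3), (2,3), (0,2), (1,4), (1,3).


By Kirchhoff's matrix tree theorem, the number of spanning trees equals
the determinant of any cofactor of the Laplacian matrix L.
G has 5 vertices and 10 edges.
Computing the (4 x 4) cofactor determinant gives 125.

125


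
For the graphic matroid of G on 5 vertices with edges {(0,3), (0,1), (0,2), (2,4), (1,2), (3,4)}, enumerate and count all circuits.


A circuit in a graphic matroid = edge set of a simple cycle.
G has 5 vertices and 6 edges.
Enumerating all minimal edge subsets forming cycles...
Total circuits found: 3.

3


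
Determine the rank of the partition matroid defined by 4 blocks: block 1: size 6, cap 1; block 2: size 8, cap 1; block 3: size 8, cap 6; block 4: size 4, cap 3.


Rank of a partition matroid = sum of min(|Si|, ci) for each block.
= min(6,1) + min(8,1) + min(8,6) + min(4,3)
= 1 + 1 + 6 + 3
= 11.

11


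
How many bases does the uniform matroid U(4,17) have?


Bases of U(4,17) are all 4-element subsets of the 17-element ground set.
Number of bases = C(17,4).
(17 choose 4) = 2380.

2380


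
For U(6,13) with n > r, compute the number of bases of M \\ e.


Deleting e from U(6,13) gives U(6,12) since n > r.
Bases of U(6,12) = C(12,6) = 12! / (6! * 6!) = 924.

924


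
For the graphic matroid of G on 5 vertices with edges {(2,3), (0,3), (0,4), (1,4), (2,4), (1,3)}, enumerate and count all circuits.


A circuit in a graphic matroid = edge set of a simple cycle.
G has 5 vertices and 6 edges.
Enumerating all minimal edge subsets forming cycles...
Total circuits found: 3.

3


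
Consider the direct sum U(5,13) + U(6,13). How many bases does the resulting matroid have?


Bases of a direct sum M1 + M2: |B| = |B(M1)| * |B(M2)|.
|B(U(5,13))| = C(13,5) = 1287.
|B(U(6,13))| = C(13,6) = 1716.
Total bases = 1287 * 1716 = 2208492.

2208492


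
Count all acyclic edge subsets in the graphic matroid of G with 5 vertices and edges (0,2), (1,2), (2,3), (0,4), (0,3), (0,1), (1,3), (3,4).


An independent set in a graphic matroid is an acyclic edge subset.
G has 5 vertices and 8 edges.
Enumerate all 2^8 = 256 subsets, checking for acyclicity.
Total independent sets = 128.

128


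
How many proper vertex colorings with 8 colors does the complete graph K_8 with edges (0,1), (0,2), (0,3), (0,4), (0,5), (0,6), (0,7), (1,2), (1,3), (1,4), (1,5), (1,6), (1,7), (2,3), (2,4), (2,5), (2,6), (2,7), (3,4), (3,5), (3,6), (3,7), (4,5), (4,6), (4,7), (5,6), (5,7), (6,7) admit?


P(K_8, k) = k(k-1)(k-2)...(k-7).
P(8) = (8) * (7) * (6) * (5) * (4) * (3) * (2) * (1) = 40320.

40320


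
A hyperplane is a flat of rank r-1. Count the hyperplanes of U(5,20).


Hyperplanes of U(5,20) are flats of rank 4.
In a uniform matroid, these are exactly the (4)-element subsets.
Count = C(20,4) = (20 * 19 * 18 * 17) / (1 * 2 * 3 * 4) = 4845.

4845


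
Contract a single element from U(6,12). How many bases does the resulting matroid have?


Contracting e from U(6,12) gives U(5,11).
Bases of U(5,11) = C(11,5) = 11! / (5! * 6!) = 462.

462


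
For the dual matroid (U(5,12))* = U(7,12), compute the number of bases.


The dual of U(r,n) is U(n-r, n) = U(7,12).
Bases of U(7,12) are all (7)-element subsets.
|B(M*)| = C(12,7) = 12! / (7! * 5!) = 792.

792


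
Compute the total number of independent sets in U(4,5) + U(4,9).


For a direct sum, |I(M1+M2)| = |I(M1)| * |I(M2)|.
|I(U(4,5))| = sum C(5,k) for k=0..4 = 31.
|I(U(4,9))| = sum C(9,k) for k=0..4 = 256.
Total = 31 * 256 = 7936.

7936


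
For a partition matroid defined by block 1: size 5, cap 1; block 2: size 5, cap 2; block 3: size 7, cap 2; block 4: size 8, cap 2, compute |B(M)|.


A basis picks exactly ci elements from block i.
Number of bases = product of C(|Si|, ci).
= C(5,1) * C(5,2) * C(7,2) * C(8,2)
= 5 * 10 * 21 * 28
= 29400.

29400


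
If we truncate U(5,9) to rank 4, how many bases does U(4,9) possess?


Truncating U(5,9) to rank 4 gives U(4,9).
Bases of U(4,9) are all 4-element subsets of 9 elements.
Number of bases = (9 choose 4) = 126.

126


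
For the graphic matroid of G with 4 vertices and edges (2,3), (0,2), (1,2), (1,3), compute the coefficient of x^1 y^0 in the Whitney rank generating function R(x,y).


R(x,y) = sum over A in 2^E of x^(r(E)-r(A)) * y^(|A|-r(A)).
G has 4 vertices, 4 edges. r(E) = 3.
Enumerate all 2^4 = 16 subsets.
Count subsets with r(E)-r(A)=1 and |A|-r(A)=0: 6.

6


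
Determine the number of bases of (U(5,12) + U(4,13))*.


(M1+M2)* = M1* + M2*.
M1* = U(7,12), bases: C(12,7) = 792.
M2* = U(9,13), bases: C(13,9) = 715.
|B(M*)| = 792 * 715 = 566280.

566280


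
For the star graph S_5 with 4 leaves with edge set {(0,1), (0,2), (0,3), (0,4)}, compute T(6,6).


A star on 5 vertices is a tree with 4 edges.
T(x,y) = x^(4) for any tree.
T(6,6) = 6^4 = 1296.

1296


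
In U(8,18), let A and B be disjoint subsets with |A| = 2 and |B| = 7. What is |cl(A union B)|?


|A union B| = 2 + 7 = 9 (disjoint).
In U(8,18), cl(S) = S if |S| < 8, else cl(S) = E.
Since 9 >= 8, cl(A union B) = E.
|cl(A union B)| = 18.

18


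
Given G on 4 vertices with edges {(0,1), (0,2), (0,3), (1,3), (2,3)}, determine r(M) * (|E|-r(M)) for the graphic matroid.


r(M) = |V| - c = 4 - 1 = 3.
nullity = |E| - r(M) = 5 - 3 = 2.
Product = 3 * 2 = 6.

6


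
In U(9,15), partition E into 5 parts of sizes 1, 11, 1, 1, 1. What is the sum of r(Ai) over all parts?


r(Ai) = min(|Ai|, 9) for each part.
Sum = min(1,9) + min(11,9) + min(1,9) + min(1,9) + min(1,9)
    = 1 + 9 + 1 + 1 + 1
    = 13.

13


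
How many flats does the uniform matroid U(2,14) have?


Flats of U(2,14): every subset of size < 2 is a flat, plus E itself.
Count = C(14,0) + C(14,1) + 1
     = 1 + 14 + 1
     = 16.

16


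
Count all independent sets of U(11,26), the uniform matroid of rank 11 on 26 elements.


Independent sets of U(11,26) are all subsets of size <= 11.
Count = (26 choose 0) + (26 choose 1) + (26 choose 2) + (26 choose 3) + (26 choose 4) + (26 choose 5) + (26 choose 6) + (26 choose 7) + (26 choose 8) + (26 choose 9) + (26 choose 10) + (26 choose 11)
     = 1 + 26 + 325 + 2600 + 14950 + 65780 + 230230 + 657800 + 1562275 + 3124550 + 5311735 + 7726160
     = 18696432.

18696432


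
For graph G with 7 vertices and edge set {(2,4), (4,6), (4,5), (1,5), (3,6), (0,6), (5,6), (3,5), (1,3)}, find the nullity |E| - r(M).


Cycle rank (nullity) = |E| - r(M) = |E| - (|V| - c).
|E| = 9, |V| = 7, c = 1.
Nullity = 9 - (7 - 1) = 9 - 6 = 3.

3


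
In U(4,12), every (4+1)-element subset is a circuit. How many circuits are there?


In U(4,12), circuits are the (5)-element subsets.
Any set of 5 elements is dependent, and removing any one element gives
an independent set of size 4, so it is a minimal dependent set.
Number of circuits = C(12,5) = 12! / (5! * 7!) = 792.

792


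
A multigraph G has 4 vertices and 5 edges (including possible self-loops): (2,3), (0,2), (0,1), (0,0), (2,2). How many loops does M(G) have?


In a graphic matroid, a loop is a self-loop edge (u,u) with rank 0.
Examining all 5 edges for self-loops...
Self-loops found: (0,0), (2,2)
Number of loops = 2.

2


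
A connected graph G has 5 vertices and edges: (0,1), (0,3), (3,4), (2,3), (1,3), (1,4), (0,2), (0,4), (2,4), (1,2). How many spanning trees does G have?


By Kirchhoff's matrix tree theorem, the number of spanning trees equals
the determinant of any cofactor of the Laplacian matrix L.
G has 5 vertices and 10 edges.
Computing the (4 x 4) cofactor determinant gives 125.

125


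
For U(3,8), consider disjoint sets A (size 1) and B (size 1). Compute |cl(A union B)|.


|A union B| = 1 + 1 = 2 (disjoint).
In U(3,8), cl(S) = S if |S| < 3, else cl(S) = E.
Since 2 < 3, cl(A union B) = A union B.
|cl(A union B)| = 2.

2


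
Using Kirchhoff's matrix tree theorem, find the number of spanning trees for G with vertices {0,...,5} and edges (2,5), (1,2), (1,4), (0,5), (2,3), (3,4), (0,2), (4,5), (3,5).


By Kirchhoff's matrix tree theorem, the number of spanning trees equals
the determinant of any cofactor of the Laplacian matrix L.
G has 6 vertices and 9 edges.
Computing the (5 x 5) cofactor determinant gives 61.

61


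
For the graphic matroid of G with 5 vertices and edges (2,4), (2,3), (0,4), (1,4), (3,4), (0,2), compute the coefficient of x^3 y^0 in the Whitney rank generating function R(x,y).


R(x,y) = sum over A in 2^E of x^(r(E)-r(A)) * y^(|A|-r(A)).
G has 5 vertices, 6 edges. r(E) = 4.
Enumerate all 2^6 = 64 subsets.
Count subsets with r(E)-r(A)=3 and |A|-r(A)=0: 6.

6


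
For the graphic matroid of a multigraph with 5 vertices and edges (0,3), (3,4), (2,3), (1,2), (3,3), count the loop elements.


In a graphic matroid, a loop is a self-loop edge (u,u) with rank 0.
Examining all 5 edges for self-loops...
Self-loops found: (3,3)
Number of loops = 1.

1


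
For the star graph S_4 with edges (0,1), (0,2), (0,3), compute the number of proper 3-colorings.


P(tree, k) = k * (k-1)^(3) for any tree on 4 vertices.
P(3) = 3 * 2^3 = 3 * 8 = 24.

24


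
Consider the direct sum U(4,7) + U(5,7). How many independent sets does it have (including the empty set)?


For a direct sum, |I(M1+M2)| = |I(M1)| * |I(M2)|.
|I(U(4,7))| = sum C(7,k) for k=0..4 = 99.
|I(U(5,7))| = sum C(7,k) for k=0..5 = 120.
Total = 99 * 120 = 11880.

11880


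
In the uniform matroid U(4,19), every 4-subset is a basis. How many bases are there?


Bases of U(4,19) are all 4-element subsets of the 19-element ground set.
Number of bases = C(19,4).
C(19,4) = (19 * 18 * 17 * 16) / (1 * 2 * 3 * 4) = 3876.

3876


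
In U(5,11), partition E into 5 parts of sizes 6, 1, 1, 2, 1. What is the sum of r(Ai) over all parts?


r(Ai) = min(|Ai|, 5) for each part.
Sum = min(6,5) + min(1,5) + min(1,5) + min(2,5) + min(1,5)
    = 5 + 1 + 1 + 2 + 1
    = 10.

10


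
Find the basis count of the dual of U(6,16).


The dual of U(r,n) is U(n-r, n) = U(10,16).
Bases of U(10,16) are all (10)-element subsets.
|B(M*)| = C(16,10) = 8008.

8008


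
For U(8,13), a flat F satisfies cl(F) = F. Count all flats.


Flats of U(8,13): every subset of size < 8 is a flat, plus E itself.
Count = (13 choose 0) + (13 choose 1) + (13 choose 2) + (13 choose 3) + (13 choose 4) + (13 choose 5) + (13 choose 6) + (13 choose 7) + 1
     = 1 + 13 + 78 + 286 + 715 + 1287 + 1716 + 1716 + 1
     = 5813.

5813


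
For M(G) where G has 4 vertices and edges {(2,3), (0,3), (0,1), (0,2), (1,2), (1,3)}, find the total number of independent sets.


An independent set in a graphic matroid is an acyclic edge subset.
G has 4 vertices and 6 edges.
Enumerate all 2^6 = 64 subsets, checking for acyclicity.
Total independent sets = 38.

38


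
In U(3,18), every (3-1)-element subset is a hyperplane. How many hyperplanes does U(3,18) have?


Hyperplanes of U(3,18) are flats of rank 2.
In a uniform matroid, these are exactly the (2)-element subsets.
Count = C(18,2) = 18! / (2! * 16!) = 153.

153


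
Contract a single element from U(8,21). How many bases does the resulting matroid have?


Contracting e from U(8,21) gives U(7,20).
Bases of U(7,20) = C(20,7) = 20! / (7! * 13!) = 77520.

77520


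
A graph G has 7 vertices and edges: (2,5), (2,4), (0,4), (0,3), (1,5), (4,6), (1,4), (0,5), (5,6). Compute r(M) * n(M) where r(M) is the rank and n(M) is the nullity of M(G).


r(M) = |V| - c = 7 - 1 = 6.
nullity = |E| - r(M) = 9 - 6 = 3.
Product = 6 * 3 = 18.

18


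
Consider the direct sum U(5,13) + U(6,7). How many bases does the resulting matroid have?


Bases of a direct sum M1 + M2: |B| = |B(M1)| * |B(M2)|.
|B(U(5,13))| = C(13,5) = 1287.
|B(U(6,7))| = C(7,6) = 7.
Total bases = 1287 * 7 = 9009.

9009


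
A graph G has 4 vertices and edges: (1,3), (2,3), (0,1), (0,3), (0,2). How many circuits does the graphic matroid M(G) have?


A circuit in a graphic matroid = edge set of a simple cycle.
G has 4 vertices and 5 edges.
Enumerating all minimal edge subsets forming cycles...
Total circuits found: 3.

3


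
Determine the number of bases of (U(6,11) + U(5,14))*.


(M1+M2)* = M1* + M2*.
M1* = U(5,11), bases: C(11,5) = 462.
M2* = U(9,14), bases: C(14,9) = 2002.
|B(M*)| = 462 * 2002 = 924924.

924924


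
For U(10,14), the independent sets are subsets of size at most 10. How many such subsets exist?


Independent sets of U(10,14) are all subsets of size <= 10.
Count = (14 choose 0) + (14 choose 1) + (14 choose 2) + (14 choose 3) + (14 choose 4) + (14 choose 5) + (14 choose 6) + (14 choose 7) + (14 choose 8) + (14 choose 9) + (14 choose 10)
     = 1 + 14 + 91 + 364 + 1001 + 2002 + 3003 + 3432 + 3003 + 2002 + 1001
     = 15914.

15914


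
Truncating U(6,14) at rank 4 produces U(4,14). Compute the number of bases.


Truncating U(6,14) to rank 4 gives U(4,14).
Bases of U(4,14) are all 4-element subsets of 14 elements.
Number of bases = C(14,4) = (14 * 13 * 12 * 11) / (1 * 2 * 3 * 4) = 1001.

1001


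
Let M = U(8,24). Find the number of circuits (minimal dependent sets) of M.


In U(8,24), circuits are the (9)-element subsets.
Any set of 9 elements is dependent, and removing any one element gives
an independent set of size 8, so it is a minimal dependent set.
Number of circuits = C(24,9) = 24! / (9! * 15!) = 1307504.

1307504


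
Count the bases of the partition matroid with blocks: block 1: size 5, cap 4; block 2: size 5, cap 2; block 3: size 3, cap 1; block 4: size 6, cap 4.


A basis picks exactly ci elements from block i.
Number of bases = product of C(|Si|, ci).
= C(5,4) * C(5,2) * C(3,1) * C(6,4)
= 5 * 10 * 3 * 15
= 2250.

2250


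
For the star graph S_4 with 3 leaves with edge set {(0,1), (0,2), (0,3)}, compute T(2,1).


A star on 4 vertices is a tree with 3 edges.
T(x,y) = x^(3) for any tree.
T(2,1) = 2^3 = 8.

8


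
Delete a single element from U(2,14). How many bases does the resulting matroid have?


Deleting e from U(2,14) gives U(2,13) since n > r.
Bases of U(2,13) = C(13,2) = 13! / (2! * 11!) = 78.

78


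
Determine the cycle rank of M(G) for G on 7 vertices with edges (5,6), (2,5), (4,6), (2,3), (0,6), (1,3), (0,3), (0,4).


Cycle rank (nullity) = |E| - r(M) = |E| - (|V| - c).
|E| = 8, |V| = 7, c = 1.
Nullity = 8 - (7 - 1) = 8 - 6 = 2.

2


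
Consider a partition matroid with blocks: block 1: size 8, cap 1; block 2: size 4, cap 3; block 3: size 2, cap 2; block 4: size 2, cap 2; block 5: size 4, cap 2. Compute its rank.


Rank of a partition matroid = sum of min(|Si|, ci) for each block.
= min(8,1) + min(4,3) + min(2,2) + min(2,2) + min(4,2)
= 1 + 3 + 2 + 2 + 2
= 10.

10


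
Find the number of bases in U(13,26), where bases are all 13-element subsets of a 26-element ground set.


Bases of U(13,26) are all 13-element subsets of the 26-element ground set.
Number of bases = C(26,13).
C(26,13) = 10400600.

10400600


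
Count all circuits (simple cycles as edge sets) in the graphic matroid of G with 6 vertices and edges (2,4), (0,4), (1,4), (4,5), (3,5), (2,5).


A circuit in a graphic matroid = edge set of a simple cycle.
G has 6 vertices and 6 edges.
Enumerating all minimal edge subsets forming cycles...
Total circuits found: 1.

1


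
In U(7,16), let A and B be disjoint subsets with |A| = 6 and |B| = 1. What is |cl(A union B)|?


|A union B| = 6 + 1 = 7 (disjoint).
In U(7,16), cl(S) = S if |S| < 7, else cl(S) = E.
Since 7 >= 7, cl(A union B) = E.
|cl(A union B)| = 16.

16


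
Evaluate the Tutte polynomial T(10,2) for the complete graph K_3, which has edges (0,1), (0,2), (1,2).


T(K_3; x,y) = x^2 + x + y.
T(10,2) = 100 + 10 + 2 = 112.

112


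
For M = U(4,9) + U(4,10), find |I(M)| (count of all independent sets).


For a direct sum, |I(M1+M2)| = |I(M1)| * |I(M2)|.
|I(U(4,9))| = sum C(9,k) for k=0..4 = 256.
|I(U(4,10))| = sum C(10,k) for k=0..4 = 386.
Total = 256 * 386 = 98816.

98816


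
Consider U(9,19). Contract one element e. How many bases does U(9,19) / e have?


Contracting e from U(9,19) gives U(8,18).
Bases of U(8,18) = C(18,8) = 43758.

43758


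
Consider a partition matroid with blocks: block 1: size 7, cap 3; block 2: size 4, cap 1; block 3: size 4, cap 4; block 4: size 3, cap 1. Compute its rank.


Rank of a partition matroid = sum of min(|Si|, ci) for each block.
= min(7,3) + min(4,1) + min(4,4) + min(3,1)
= 3 + 1 + 4 + 1
= 9.

9


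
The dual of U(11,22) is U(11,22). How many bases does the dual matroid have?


The dual of U(r,n) is U(n-r, n) = U(11,22).
Bases of U(11,22) are all (11)-element subsets.
|B(M*)| = C(22,11) = 705432.

705432


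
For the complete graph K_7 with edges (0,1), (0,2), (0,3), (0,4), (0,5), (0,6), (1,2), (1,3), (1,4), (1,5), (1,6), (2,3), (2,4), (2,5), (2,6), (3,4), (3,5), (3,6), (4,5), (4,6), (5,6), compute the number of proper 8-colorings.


P(K_7, k) = k(k-1)(k-2)...(k-6).
P(8) = (8) * (7) * (6) * (5) * (4) * (3) * (2) = 40320.

40320


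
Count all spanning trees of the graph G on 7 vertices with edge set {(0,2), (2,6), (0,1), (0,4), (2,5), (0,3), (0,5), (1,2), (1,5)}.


By Kirchhoff's matrix tree theorem, the number of spanning trees equals
the determinant of any cofactor of the Laplacian matrix L.
G has 7 vertices and 9 edges.
Computing the (6 x 6) cofactor determinant gives 16.

16


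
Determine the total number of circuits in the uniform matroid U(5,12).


In U(5,12), circuits are the (6)-element subsets.
Any set of 6 elements is dependent, and removing any one element gives
an independent set of size 5, so it is a minimal dependent set.
Number of circuits = (12 choose 6) = 924.

924


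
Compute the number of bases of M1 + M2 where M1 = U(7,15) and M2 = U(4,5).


Bases of a direct sum M1 + M2: |B| = |B(M1)| * |B(M2)|.
|B(U(7,15))| = C(15,7) = 6435.
|B(U(4,5))| = C(5,4) = 5.
Total bases = 6435 * 5 = 32175.

32175


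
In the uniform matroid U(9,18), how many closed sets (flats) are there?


Flats of U(9,18): every subset of size < 9 is a flat, plus E itself.
Count = C(18,0) + C(18,1) + C(18,2) + C(18,3) + C(18,4) + C(18,5) + C(18,6) + C(18,7) + C(18,8) + 1
     = 1 + 18 + 153 + 816 + 3060 + 8568 + 18564 + 31824 + 43758 + 1
     = 106763.

106763


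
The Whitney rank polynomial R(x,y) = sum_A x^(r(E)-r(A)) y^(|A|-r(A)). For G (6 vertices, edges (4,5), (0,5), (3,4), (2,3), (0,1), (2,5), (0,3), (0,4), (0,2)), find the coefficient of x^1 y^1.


R(x,y) = sum over A in 2^E of x^(r(E)-r(A)) * y^(|A|-r(A)).
G has 6 vertices, 9 edges. r(E) = 5.
Enumerate all 2^9 = 512 subsets.
Count subsets with r(E)-r(A)=1 and |A|-r(A)=1: 77.

77


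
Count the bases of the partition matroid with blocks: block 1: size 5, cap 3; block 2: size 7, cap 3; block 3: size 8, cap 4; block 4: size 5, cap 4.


A basis picks exactly ci elements from block i.
Number of bases = product of C(|Si|, ci).
= C(5,3) * C(7,3) * C(8,4) * C(5,4)
= 10 * 35 * 70 * 5
= 122500.

122500


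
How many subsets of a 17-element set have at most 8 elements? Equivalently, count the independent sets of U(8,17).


Independent sets of U(8,17) are all subsets of size <= 8.
Count = C(17,0) + C(17,1) + C(17,2) + C(17,3) + C(17,4) + C(17,5) + C(17,6) + C(17,7) + C(17,8)
     = 1 + 17 + 136 + 680 + 2380 + 6188 + 12376 + 19448 + 24310
     = 65536.

65536


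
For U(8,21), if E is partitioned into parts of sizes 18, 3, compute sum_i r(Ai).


r(Ai) = min(|Ai|, 8) for each part.
Sum = min(18,8) + min(3,8)
    = 8 + 3
    = 11.

11


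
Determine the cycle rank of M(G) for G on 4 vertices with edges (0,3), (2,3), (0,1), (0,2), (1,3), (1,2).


Cycle rank (nullity) = |E| - r(M) = |E| - (|V| - c).
|E| = 6, |V| = 4, c = 1.
Nullity = 6 - (4 - 1) = 6 - 3 = 3.

3


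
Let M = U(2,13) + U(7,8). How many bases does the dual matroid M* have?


(M1+M2)* = M1* + M2*.
M1* = U(11,13), bases: C(13,11) = 78.
M2* = U(1,8), bases: C(8,1) = 8.
|B(M*)| = 78 * 8 = 624.

624


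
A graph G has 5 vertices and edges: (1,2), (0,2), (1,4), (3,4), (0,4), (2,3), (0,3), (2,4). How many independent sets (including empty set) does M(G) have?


An independent set in a graphic matroid is an acyclic edge subset.
G has 5 vertices and 8 edges.
Enumerate all 2^8 = 256 subsets, checking for acyclicity.
Total independent sets = 128.

128


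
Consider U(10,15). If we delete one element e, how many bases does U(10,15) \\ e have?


Deleting e from U(10,15) gives U(10,14) since n > r.
Bases of U(10,14) = C(14,10) = 14! / (10! * 4!) = 1001.

1001


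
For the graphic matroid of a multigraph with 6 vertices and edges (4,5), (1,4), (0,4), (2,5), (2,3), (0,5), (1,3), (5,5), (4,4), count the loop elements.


In a graphic matroid, a loop is a self-loop edge (u,u) with rank 0.
Examining all 9 edges for self-loops...
Self-loops found: (5,5), (4,4)
Number of loops = 2.

2


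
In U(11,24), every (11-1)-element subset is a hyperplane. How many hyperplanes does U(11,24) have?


Hyperplanes of U(11,24) are flats of rank 10.
In a uniform matroid, these are exactly the (10)-element subsets.
Count = C(24,10) = 1961256.

1961256


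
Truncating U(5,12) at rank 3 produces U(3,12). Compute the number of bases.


Truncating U(5,12) to rank 3 gives U(3,12).
Bases of U(3,12) are all 3-element subsets of 12 elements.
Number of bases = C(12,3) = (12 * 11 * 10) / (1 * 2 * 3) = 220.

220


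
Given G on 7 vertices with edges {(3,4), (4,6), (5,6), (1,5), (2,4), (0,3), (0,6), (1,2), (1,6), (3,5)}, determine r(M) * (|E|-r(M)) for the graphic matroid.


r(M) = |V| - c = 7 - 1 = 6.
nullity = |E| - r(M) = 10 - 6 = 4.
Product = 6 * 4 = 24.

24


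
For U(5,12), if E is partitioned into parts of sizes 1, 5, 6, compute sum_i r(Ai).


r(Ai) = min(|Ai|, 5) for each part.
Sum = min(1,5) + min(5,5) + min(6,5)
    = 1 + 5 + 5
    = 11.

11


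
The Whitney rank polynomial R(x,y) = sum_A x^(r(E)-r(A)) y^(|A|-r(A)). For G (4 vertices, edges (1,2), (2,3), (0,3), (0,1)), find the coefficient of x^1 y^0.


R(x,y) = sum over A in 2^E of x^(r(E)-r(A)) * y^(|A|-r(A)).
G has 4 vertices, 4 edges. r(E) = 3.
Enumerate all 2^4 = 16 subsets.
Count subsets with r(E)-r(A)=1 and |A|-r(A)=0: 6.

6


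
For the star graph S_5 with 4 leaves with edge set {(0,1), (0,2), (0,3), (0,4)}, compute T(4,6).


A star on 5 vertices is a tree with 4 edges.
T(x,y) = x^(4) for any tree.
T(4,6) = 4^4 = 256.

256


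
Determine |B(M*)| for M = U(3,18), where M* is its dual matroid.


The dual of U(r,n) is U(n-r, n) = U(15,18).
Bases of U(15,18) are all (15)-element subsets.
|B(M*)| = (18 choose 15) = 816.

816


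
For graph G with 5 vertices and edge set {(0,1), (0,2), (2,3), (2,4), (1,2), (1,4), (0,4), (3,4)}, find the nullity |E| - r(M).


Cycle rank (nullity) = |E| - r(M) = |E| - (|V| - c).
|E| = 8, |V| = 5, c = 1.
Nullity = 8 - (5 - 1) = 8 - 4 = 4.

4


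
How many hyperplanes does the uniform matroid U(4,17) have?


Hyperplanes of U(4,17) are flats of rank 3.
In a uniform matroid, these are exactly the (3)-element subsets.
Count = C(17,3) = 17! / (3! * 14!) = 680.

680


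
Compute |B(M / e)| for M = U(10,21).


Contracting e from U(10,21) gives U(9,20).
Bases of U(9,20) = C(20,9) = 167960.

167960


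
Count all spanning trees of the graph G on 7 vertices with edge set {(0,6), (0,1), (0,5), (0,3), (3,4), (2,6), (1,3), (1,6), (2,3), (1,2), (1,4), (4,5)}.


By Kirchhoff's matrix tree theorem, the number of spanning trees equals
the determinant of any cofactor of the Laplacian matrix L.
G has 7 vertices and 12 edges.
Computing the (6 x 6) cofactor determinant gives 320.

320


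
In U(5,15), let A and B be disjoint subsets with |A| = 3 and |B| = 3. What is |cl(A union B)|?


|A union B| = 3 + 3 = 6 (disjoint).
In U(5,15), cl(S) = S if |S| < 5, else cl(S) = E.
Since 6 >= 5, cl(A union B) = E.
|cl(A union B)| = 15.

15


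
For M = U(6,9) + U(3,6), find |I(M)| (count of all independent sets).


For a direct sum, |I(M1+M2)| = |I(M1)| * |I(M2)|.
|I(U(6,9))| = sum C(9,k) for k=0..6 = 466.
|I(U(3,6))| = sum C(6,k) for k=0..3 = 42.
Total = 466 * 42 = 19572.

19572


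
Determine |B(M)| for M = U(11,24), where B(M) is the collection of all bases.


Bases of U(11,24) are all 11-element subsets of the 24-element ground set.
Number of bases = C(24,11).
C(24,11) = 24! / (11! * 13!) = 2496144.

2496144


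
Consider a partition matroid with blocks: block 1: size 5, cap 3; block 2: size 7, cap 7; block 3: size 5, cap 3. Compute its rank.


Rank of a partition matroid = sum of min(|Si|, ci) for each block.
= min(5,3) + min(7,7) + min(5,3)
= 3 + 7 + 3
= 13.

13


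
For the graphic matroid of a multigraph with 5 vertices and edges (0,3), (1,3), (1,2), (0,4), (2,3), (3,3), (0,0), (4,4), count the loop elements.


In a graphic matroid, a loop is a self-loop edge (u,u) with rank 0.
Examining all 8 edges for self-loops...
Self-loops found: (3,3), (0,0), (4,4)
Number of loops = 3.

3


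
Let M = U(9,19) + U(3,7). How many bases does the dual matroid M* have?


(M1+M2)* = M1* + M2*.
M1* = U(10,19), bases: C(19,10) = 92378.
M2* = U(4,7), bases: C(7,4) = 35.
|B(M*)| = 92378 * 35 = 3233230.

3233230


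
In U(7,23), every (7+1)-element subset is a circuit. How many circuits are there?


In U(7,23), circuits are the (8)-element subsets.
Any set of 8 elements is dependent, and removing any one element gives
an independent set of size 7, so it is a minimal dependent set.
Number of circuits = C(23,8) = 23! / (8! * 15!) = 490314.

490314


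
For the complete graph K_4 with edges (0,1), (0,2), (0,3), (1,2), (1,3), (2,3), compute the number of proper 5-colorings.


P(K_4, k) = k(k-1)(k-2)...(k-3).
P(5) = (5) * (4) * (3) * (2) = 120.

120


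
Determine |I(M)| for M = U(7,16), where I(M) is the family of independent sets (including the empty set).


Independent sets of U(7,16) are all subsets of size <= 7.
Count = (16 choose 0) + (16 choose 1) + (16 choose 2) + (16 choose 3) + (16 choose 4) + (16 choose 5) + (16 choose 6) + (16 choose 7)
     = 1 + 16 + 120 + 560 + 1820 + 4368 + 8008 + 11440
     = 26333.

26333


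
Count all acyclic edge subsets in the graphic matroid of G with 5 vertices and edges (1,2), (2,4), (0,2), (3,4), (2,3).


An independent set in a graphic matroid is an acyclic edge subset.
G has 5 vertices and 5 edges.
Enumerate all 2^5 = 32 subsets, checking for acyclicity.
Total independent sets = 28.

28


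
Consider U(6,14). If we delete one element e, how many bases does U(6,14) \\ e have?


Deleting e from U(6,14) gives U(6,13) since n > r.
Bases of U(6,13) = (13 choose 6) = 1716.

1716


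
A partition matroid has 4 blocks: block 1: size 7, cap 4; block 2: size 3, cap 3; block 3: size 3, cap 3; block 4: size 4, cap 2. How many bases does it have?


A basis picks exactly ci elements from block i.
Number of bases = product of C(|Si|, ci).
= C(7,4) * C(3,3) * C(3,3) * C(4,2)
= 35 * 1 * 1 * 6
= 210.

210


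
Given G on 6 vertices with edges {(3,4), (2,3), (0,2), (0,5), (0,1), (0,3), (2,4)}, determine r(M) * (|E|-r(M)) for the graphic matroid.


r(M) = |V| - c = 6 - 1 = 5.
nullity = |E| - r(M) = 7 - 5 = 2.
Product = 5 * 2 = 10.

10


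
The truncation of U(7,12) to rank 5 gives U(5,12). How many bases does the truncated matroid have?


Truncating U(7,12) to rank 5 gives U(5,12).
Bases of U(5,12) are all 5-element subsets of 12 elements.
Number of bases = (12 choose 5) = 792.

792


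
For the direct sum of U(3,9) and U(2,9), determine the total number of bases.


Bases of a direct sum M1 + M2: |B| = |B(M1)| * |B(M2)|.
|B(U(3,9))| = C(9,3) = 84.
|B(U(2,9))| = C(9,2) = 36.
Total bases = 84 * 36 = 3024.

3024


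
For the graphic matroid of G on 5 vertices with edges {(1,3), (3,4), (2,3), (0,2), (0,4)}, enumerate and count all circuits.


A circuit in a graphic matroid = edge set of a simple cycle.
G has 5 vertices and 5 edges.
Enumerating all minimal edge subsets forming cycles...
Total circuits found: 1.

1


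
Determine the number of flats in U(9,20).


Flats of U(9,20): every subset of size < 9 is a flat, plus E itself.
Count = C(20,0) + C(20,1) + C(20,2) + C(20,3) + C(20,4) + C(20,5) + C(20,6) + C(20,7) + C(20,8) + 1
     = 1 + 20 + 190 + 1140 + 4845 + 15504 + 38760 + 77520 + 125970 + 1
     = 263951.

263951


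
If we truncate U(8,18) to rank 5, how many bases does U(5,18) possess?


Truncating U(8,18) to rank 5 gives U(5,18).
Bases of U(5,18) are all 5-element subsets of 18 elements.
Number of bases = C(18,5) = 18! / (5! * 13!) = 8568.

8568


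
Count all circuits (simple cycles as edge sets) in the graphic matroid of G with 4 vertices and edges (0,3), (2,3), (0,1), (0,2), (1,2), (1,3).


A circuit in a graphic matroid = edge set of a simple cycle.
G has 4 vertices and 6 edges.
Enumerating all minimal edge subsets forming cycles...
Total circuits found: 7.

7


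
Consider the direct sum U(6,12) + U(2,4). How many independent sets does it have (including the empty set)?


For a direct sum, |I(M1+M2)| = |I(M1)| * |I(M2)|.
|I(U(6,12))| = sum C(12,k) for k=0..6 = 2510.
|I(U(2,4))| = sum C(4,k) for k=0..2 = 11.
Total = 2510 * 11 = 27610.

27610


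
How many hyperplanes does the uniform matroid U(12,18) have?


Hyperplanes of U(12,18) are flats of rank 11.
In a uniform matroid, these are exactly the (11)-element subsets.
Count = C(18,11) = 18! / (11! * 7!) = 31824.

31824


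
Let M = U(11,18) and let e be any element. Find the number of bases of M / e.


Contracting e from U(11,18) gives U(10,17).
Bases of U(10,17) = C(17,10) = 19448.

19448


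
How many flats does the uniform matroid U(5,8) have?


Flats of U(5,8): every subset of size < 5 is a flat, plus E itself.
Count = C(8,0) + C(8,1) + C(8,2) + C(8,3) + C(8,4) + 1
     = 1 + 8 + 28 + 56 + 70 + 1
     = 164.

164


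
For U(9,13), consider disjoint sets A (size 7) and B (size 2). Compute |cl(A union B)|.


|A union B| = 7 + 2 = 9 (disjoint).
In U(9,13), cl(S) = S if |S| < 9, else cl(S) = E.
Since 9 >= 9, cl(A union B) = E.
|cl(A union B)| = 13.

13


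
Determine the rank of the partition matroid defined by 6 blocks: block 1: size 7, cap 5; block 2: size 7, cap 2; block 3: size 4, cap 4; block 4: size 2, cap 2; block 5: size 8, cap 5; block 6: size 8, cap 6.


Rank of a partition matroid = sum of min(|Si|, ci) for each block.
= min(7,5) + min(7,2) + min(4,4) + min(2,2) + min(8,5) + min(8,6)
= 5 + 2 + 4 + 2 + 5 + 6
= 24.

24


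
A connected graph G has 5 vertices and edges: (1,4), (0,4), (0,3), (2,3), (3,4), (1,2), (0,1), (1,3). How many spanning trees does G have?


By Kirchhoff's matrix tree theorem, the number of spanning trees equals
the determinant of any cofactor of the Laplacian matrix L.
G has 5 vertices and 8 edges.
Computing the (4 x 4) cofactor determinant gives 40.

40


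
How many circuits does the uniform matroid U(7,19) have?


In U(7,19), circuits are the (8)-element subsets.
Any set of 8 elements is dependent, and removing any one element gives
an independent set of size 7, so it is a minimal dependent set.
Number of circuits = C(19,8) = 75582.

75582


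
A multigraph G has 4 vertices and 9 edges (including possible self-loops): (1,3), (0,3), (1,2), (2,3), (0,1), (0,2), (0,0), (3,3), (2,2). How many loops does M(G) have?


In a graphic matroid, a loop is a self-loop edge (u,u) with rank 0.
Examining all 9 edges for self-loops...
Self-loops found: (0,0), (3,3), (2,2)
Number of loops = 3.

3


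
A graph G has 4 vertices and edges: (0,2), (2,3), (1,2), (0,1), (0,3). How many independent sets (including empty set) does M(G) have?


An independent set in a graphic matroid is an acyclic edge subset.
G has 4 vertices and 5 edges.
Enumerate all 2^5 = 32 subsets, checking for acyclicity.
Total independent sets = 24.

24


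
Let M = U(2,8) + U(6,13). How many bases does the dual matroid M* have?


(M1+M2)* = M1* + M2*.
M1* = U(6,8), bases: C(8,6) = 28.
M2* = U(7,13), bases: C(13,7) = 1716.
|B(M*)| = 28 * 1716 = 48048.

48048


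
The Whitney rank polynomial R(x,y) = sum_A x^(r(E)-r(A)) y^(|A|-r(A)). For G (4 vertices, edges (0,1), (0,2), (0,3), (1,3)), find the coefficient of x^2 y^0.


R(x,y) = sum over A in 2^E of x^(r(E)-r(A)) * y^(|A|-r(A)).
G has 4 vertices, 4 edges. r(E) = 3.
Enumerate all 2^4 = 16 subsets.
Count subsets with r(E)-r(A)=2 and |A|-r(A)=0: 4.

4


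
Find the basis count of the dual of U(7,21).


The dual of U(r,n) is U(n-r, n) = U(14,21).
Bases of U(14,21) are all (14)-element subsets.
|B(M*)| = (21 choose 14) = 116280.

116280


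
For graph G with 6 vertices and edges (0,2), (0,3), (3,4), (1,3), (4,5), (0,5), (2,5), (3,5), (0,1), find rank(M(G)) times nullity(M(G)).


r(M) = |V| - c = 6 - 1 = 5.
nullity = |E| - r(M) = 9 - 5 = 4.
Product = 5 * 4 = 20.

20


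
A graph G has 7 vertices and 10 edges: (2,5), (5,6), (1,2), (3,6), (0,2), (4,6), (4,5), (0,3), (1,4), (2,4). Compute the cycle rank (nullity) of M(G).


Cycle rank (nullity) = |E| - r(M) = |E| - (|V| - c).
|E| = 10, |V| = 7, c = 1.
Nullity = 10 - (7 - 1) = 10 - 6 = 4.

4


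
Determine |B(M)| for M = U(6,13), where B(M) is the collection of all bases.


Bases of U(6,13) are all 6-element subsets of the 13-element ground set.
Number of bases = C(13,6).
(13 choose 6) = 1716.

1716


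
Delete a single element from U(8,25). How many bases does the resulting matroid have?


Deleting e from U(8,25) gives U(8,24) since n > r.
Bases of U(8,24) = C(24,8) = 735471.

735471


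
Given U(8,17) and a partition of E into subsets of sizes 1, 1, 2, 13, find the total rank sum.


r(Ai) = min(|Ai|, 8) for each part.
Sum = min(1,8) + min(1,8) + min(2,8) + min(13,8)
    = 1 + 1 + 2 + 8
    = 12.

12


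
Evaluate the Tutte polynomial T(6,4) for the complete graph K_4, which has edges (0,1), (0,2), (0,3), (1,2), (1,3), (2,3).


T(K_4; x,y) = x^3 + 3x^2 + 4xy + 2x + y^3 + 3y^2 + 2y.
Substituting x=6, y=4:
= 216 + 108 + 96 + 12 + 64 + 48 + 8
= 552.

552


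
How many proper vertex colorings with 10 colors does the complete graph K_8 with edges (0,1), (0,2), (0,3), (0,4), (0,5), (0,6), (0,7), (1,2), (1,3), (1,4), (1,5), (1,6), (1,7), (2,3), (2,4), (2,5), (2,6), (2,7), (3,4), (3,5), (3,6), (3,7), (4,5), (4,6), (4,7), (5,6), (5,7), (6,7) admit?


P(K_8, k) = k(k-1)(k-2)...(k-7).
P(10) = (10) * (9) * (8) * (7) * (6) * (5) * (4) * (3) = 1814400.

1814400


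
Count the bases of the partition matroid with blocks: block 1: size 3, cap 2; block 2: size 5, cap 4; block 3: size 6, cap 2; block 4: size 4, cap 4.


A basis picks exactly ci elements from block i.
Number of bases = product of C(|Si|, ci).
= C(3,2) * C(5,4) * C(6,2) * C(4,4)
= 3 * 5 * 15 * 1
= 225.

225


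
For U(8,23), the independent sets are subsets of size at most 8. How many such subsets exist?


Independent sets of U(8,23) are all subsets of size <= 8.
Count = (23 choose 0) + (23 choose 1) + (23 choose 2) + (23 choose 3) + (23 choose 4) + (23 choose 5) + (23 choose 6) + (23 choose 7) + (23 choose 8)
     = 1 + 23 + 253 + 1771 + 8855 + 33649 + 100947 + 245157 + 490314
     = 880970.

880970


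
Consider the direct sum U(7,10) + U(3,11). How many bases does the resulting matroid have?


Bases of a direct sum M1 + M2: |B| = |B(M1)| * |B(M2)|.
|B(U(7,10))| = C(10,7) = 120.
|B(U(3,11))| = C(11,3) = 165.
Total bases = 120 * 165 = 19800.

19800


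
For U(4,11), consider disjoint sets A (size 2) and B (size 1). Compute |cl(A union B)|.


|A union B| = 2 + 1 = 3 (disjoint).
In U(4,11), cl(S) = S if |S| < 4, else cl(S) = E.
Since 3 < 4, cl(A union B) = A union B.
|cl(A union B)| = 3.

3


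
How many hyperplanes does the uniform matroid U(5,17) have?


Hyperplanes of U(5,17) are flats of rank 4.
In a uniform matroid, these are exactly the (4)-element subsets.
Count = (17 choose 4) = 2380.

2380


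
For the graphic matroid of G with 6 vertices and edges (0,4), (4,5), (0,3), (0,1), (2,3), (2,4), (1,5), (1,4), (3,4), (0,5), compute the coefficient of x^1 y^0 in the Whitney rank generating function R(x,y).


R(x,y) = sum over A in 2^E of x^(r(E)-r(A)) * y^(|A|-r(A)).
G has 6 vertices, 10 edges. r(E) = 5.
Enumerate all 2^10 = 1024 subsets.
Count subsets with r(E)-r(A)=1 and |A|-r(A)=0: 162.

162


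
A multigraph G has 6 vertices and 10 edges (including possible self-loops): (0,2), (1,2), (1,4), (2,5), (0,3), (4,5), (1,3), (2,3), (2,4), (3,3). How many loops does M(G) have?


In a graphic matroid, a loop is a self-loop edge (u,u) with rank 0.
Examining all 10 edges for self-loops...
Self-loops found: (3,3)
Number of loops = 1.

1


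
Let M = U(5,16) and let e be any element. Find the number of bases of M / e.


Contracting e from U(5,16) gives U(4,15).
Bases of U(4,15) = C(15,4) = 15! / (4! * 11!) = 1365.

1365


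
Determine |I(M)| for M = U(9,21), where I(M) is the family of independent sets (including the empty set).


Independent sets of U(9,21) are all subsets of size <= 9.
Count = C(21,0) + C(21,1) + C(21,2) + C(21,3) + C(21,4) + C(21,5) + C(21,6) + C(21,7) + C(21,8) + C(21,9)
     = 1 + 21 + 210 + 1330 + 5985 + 20349 + 54264 + 116280 + 203490 + 293930
     = 695860.

695860


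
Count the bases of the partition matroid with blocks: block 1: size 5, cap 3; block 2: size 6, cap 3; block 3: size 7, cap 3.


A basis picks exactly ci elements from block i.
Number of bases = product of C(|Si|, ci).
= C(5,3) * C(6,3) * C(7,3)
= 10 * 20 * 35
= 7000.

7000


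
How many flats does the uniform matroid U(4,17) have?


Flats of U(4,17): every subset of size < 4 is a flat, plus E itself.
Count = C(17,0) + C(17,1) + C(17,2) + C(17,3) + 1
     = 1 + 17 + 136 + 680 + 1
     = 835.

835


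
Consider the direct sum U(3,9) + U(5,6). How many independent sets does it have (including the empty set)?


For a direct sum, |I(M1+M2)| = |I(M1)| * |I(M2)|.
|I(U(3,9))| = sum C(9,k) for k=0..3 = 130.
|I(U(5,6))| = sum C(6,k) for k=0..5 = 63.
Total = 130 * 63 = 8190.

8190


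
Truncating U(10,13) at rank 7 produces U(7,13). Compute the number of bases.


Truncating U(10,13) to rank 7 gives U(7,13).
Bases of U(7,13) are all 7-element subsets of 13 elements.
Number of bases = (13 choose 7) = 1716.

1716


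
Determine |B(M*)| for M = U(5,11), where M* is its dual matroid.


The dual of U(r,n) is U(n-r, n) = U(6,11).
Bases of U(6,11) are all (6)-element subsets.
|B(M*)| = C(11,6) = 11! / (6! * 5!) = 462.

462
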